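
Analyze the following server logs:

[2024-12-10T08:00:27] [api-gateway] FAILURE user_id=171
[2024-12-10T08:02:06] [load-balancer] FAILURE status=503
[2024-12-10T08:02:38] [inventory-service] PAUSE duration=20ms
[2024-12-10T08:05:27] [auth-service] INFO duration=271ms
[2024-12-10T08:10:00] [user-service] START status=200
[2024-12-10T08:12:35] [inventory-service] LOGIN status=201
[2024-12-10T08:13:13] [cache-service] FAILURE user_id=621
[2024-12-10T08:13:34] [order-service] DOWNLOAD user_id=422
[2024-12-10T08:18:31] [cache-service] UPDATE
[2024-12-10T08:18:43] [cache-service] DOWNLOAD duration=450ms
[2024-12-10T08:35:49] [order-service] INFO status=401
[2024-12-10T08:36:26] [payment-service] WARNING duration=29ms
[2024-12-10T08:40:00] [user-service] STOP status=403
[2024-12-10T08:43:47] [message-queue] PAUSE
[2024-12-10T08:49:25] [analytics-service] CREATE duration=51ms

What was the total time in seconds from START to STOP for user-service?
1800

To calculate state duration:

1. Find START event for user-service: 2024-12-10T08:10:00
2. Find STOP event for user-service: 2024-12-10T08:40:00
3. Calculate duration: 2024-12-10T08:40:00 - 2024-12-10T08:10:00 = 1800 seconds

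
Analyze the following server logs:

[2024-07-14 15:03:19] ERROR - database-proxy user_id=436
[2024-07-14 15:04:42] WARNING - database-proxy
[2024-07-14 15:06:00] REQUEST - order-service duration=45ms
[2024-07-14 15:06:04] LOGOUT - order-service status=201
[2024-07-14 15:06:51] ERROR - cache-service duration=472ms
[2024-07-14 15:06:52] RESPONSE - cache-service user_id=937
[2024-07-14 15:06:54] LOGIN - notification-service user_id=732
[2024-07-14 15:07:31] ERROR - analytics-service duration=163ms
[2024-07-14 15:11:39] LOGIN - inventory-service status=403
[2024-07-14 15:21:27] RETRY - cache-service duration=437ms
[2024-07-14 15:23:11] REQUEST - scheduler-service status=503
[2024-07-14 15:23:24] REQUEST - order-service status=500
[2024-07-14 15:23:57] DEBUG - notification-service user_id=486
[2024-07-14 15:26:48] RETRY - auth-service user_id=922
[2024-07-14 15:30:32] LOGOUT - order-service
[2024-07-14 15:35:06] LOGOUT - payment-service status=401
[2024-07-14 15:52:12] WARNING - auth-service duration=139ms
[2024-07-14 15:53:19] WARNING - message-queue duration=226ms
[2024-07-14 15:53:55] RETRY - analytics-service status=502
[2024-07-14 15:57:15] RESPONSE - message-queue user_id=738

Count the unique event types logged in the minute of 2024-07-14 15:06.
5

To count unique event types:

1. Filter events in the minute starting at 2024-07-14 15:06
2. Extract event types from matching entries
3. Count unique types: 5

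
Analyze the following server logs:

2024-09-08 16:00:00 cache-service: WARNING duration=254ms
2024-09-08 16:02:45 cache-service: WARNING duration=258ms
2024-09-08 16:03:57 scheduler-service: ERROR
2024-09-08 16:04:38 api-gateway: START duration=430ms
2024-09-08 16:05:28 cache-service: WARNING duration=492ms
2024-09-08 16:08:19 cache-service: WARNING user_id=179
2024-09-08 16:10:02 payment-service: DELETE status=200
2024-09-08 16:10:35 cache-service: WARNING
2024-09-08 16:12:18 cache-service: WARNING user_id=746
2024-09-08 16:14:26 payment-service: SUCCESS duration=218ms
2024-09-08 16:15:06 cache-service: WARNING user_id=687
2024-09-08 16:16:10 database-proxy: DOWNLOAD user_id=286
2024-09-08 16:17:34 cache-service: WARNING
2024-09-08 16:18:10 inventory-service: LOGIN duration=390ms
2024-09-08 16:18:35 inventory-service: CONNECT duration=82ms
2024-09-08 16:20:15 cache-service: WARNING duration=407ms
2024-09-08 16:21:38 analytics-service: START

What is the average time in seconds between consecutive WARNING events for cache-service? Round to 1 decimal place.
151.9

To calculate average interval:

1. Find all WARNING events for cache-service in order
2. Calculate time gaps between consecutive events
3. Compute mean of gaps: 1215 / 8 = 151.9 seconds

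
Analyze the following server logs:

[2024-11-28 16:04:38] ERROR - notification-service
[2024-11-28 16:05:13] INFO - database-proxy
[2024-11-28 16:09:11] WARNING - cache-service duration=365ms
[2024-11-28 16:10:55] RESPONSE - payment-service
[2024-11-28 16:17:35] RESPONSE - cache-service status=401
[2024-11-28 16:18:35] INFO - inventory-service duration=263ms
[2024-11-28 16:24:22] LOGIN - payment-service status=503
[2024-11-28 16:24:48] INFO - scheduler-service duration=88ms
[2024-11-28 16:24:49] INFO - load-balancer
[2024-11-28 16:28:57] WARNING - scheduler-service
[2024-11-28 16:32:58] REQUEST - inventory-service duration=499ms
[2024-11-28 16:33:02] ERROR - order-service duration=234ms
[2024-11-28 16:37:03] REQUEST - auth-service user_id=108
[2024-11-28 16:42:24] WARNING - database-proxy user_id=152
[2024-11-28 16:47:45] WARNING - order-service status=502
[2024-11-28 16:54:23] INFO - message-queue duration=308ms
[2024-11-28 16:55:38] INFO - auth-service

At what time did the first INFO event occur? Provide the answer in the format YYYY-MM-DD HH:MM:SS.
2024-11-28 16:05:13

To find the first event:

1. Filter for all INFO events
2. Sort by timestamp
3. Select the first one
4. Timestamp: 2024-11-28 16:05:13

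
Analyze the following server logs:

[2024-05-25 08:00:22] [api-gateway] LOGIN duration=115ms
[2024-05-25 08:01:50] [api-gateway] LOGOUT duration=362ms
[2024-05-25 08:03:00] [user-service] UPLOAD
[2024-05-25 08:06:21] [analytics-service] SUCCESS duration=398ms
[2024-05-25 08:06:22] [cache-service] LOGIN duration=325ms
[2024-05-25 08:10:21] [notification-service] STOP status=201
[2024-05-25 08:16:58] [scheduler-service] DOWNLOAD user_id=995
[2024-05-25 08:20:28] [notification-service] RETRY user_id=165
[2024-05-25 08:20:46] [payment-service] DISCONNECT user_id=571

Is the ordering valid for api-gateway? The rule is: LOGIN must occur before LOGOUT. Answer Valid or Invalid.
Valid

To validate ordering:

1. Required order: LOGIN → LOGOUT
2. Rule: LOGIN must occur before LOGOUT
3. Check actual order of events for api-gateway
4. Result: Valid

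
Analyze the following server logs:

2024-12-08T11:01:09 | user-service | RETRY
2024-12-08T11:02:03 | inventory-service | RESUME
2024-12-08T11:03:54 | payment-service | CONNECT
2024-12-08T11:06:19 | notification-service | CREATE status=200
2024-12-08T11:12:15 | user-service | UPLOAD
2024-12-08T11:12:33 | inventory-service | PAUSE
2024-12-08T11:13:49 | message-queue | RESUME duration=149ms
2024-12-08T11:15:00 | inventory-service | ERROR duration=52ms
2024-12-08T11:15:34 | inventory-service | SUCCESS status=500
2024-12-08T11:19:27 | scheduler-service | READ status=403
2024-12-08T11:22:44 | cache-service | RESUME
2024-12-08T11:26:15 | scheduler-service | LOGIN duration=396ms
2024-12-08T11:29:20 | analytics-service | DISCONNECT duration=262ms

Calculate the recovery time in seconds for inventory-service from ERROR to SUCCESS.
34

To calculate recovery time:

1. Find ERROR event for inventory-service: 2024-12-08T11:15:00
2. Find next SUCCESS event for inventory-service: 2024-12-08T11:15:34
3. Recovery time: 2024-12-08T11:15:34 - 2024-12-08T11:15:00 = 34 seconds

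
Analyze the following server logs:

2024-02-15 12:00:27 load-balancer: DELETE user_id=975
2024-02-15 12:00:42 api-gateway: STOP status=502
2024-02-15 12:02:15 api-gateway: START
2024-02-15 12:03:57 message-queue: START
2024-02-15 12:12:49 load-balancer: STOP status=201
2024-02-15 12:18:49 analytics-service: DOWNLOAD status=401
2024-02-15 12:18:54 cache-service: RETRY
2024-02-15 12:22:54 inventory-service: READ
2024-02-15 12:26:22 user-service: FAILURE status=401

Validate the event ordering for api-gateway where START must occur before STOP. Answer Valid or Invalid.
Invalid

To validate ordering:

1. Required order: START → STOP
2. Rule: START must occur before STOP
3. Check actual order of events for api-gateway
4. Result: Invalid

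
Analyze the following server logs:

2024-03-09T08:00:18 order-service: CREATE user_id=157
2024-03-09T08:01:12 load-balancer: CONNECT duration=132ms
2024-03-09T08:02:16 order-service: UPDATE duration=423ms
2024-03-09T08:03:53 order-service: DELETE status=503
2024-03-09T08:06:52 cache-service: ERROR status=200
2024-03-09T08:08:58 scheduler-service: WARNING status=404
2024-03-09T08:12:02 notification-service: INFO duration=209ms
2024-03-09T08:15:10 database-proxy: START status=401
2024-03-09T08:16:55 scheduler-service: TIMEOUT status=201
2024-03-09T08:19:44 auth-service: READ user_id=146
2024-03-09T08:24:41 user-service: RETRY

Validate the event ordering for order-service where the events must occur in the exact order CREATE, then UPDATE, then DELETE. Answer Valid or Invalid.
Valid

To validate ordering:

1. Required order: CREATE → UPDATE → DELETE
2. Rule: the events must occur in the exact order CREATE, then UPDATE, then DELETE
3. Check actual order of events for order-service
4. Result: Valid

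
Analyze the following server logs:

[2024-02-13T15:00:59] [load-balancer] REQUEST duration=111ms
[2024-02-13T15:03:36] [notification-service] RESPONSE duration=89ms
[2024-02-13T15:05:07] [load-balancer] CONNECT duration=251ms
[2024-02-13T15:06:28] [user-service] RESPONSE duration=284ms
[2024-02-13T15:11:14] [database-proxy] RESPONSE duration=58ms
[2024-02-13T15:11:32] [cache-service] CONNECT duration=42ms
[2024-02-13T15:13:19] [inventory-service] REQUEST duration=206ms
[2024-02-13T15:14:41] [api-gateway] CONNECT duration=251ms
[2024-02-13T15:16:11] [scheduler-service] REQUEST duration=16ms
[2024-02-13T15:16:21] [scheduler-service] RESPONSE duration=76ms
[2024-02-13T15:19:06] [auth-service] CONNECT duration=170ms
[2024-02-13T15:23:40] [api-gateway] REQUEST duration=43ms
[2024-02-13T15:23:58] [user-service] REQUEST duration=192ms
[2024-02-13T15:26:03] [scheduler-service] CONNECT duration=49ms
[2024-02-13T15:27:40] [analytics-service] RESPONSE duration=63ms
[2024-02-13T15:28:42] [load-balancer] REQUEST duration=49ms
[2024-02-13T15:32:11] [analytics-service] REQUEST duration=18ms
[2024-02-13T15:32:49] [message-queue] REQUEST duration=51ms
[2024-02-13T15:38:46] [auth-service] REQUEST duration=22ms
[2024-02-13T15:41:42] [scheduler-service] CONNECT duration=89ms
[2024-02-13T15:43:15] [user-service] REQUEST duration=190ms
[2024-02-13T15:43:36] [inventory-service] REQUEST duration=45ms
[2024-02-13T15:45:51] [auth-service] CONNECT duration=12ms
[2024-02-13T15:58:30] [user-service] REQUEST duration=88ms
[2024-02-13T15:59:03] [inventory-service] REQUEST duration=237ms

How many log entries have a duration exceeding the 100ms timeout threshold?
9

To count timeouts:

1. Threshold: 100ms
2. Extract duration from each log entry
3. Count entries where duration > 100
4. Timeout count: 9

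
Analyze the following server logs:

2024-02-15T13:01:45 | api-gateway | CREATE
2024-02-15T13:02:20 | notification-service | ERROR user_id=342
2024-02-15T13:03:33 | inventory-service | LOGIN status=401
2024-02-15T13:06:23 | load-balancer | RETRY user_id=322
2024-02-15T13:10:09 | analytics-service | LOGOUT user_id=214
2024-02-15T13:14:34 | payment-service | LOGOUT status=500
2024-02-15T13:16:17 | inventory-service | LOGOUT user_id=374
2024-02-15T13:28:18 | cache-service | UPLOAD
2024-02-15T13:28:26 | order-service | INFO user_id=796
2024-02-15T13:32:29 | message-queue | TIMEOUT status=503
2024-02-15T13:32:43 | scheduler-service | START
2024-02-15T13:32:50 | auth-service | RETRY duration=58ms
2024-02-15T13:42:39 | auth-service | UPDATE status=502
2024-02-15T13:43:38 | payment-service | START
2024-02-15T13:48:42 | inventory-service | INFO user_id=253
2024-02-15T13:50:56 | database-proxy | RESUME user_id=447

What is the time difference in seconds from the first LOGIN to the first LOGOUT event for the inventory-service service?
764

To find the time between events:

1. Locate the first LOGIN event for inventory-service: 2024-02-15T13:03:33
2. Locate the first LOGOUT event for inventory-service: 2024-02-15T13:16:17
3. Calculate the difference: 2024-02-15T13:16:17 - 2024-02-15T13:03:33 = 764 seconds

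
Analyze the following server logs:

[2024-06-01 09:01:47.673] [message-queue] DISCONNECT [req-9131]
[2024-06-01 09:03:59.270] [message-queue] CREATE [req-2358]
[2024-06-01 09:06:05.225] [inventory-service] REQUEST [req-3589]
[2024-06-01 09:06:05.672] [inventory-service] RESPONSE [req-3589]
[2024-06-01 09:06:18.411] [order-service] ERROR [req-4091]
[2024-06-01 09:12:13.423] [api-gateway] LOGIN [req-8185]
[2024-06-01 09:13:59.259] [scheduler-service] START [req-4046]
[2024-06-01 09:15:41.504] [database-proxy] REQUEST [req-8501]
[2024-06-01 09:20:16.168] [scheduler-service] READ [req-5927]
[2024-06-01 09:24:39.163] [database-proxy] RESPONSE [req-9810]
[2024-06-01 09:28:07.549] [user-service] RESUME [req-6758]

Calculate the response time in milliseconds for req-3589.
447

To calculate latency:

1. Find REQUEST with id req-3589: 2024-06-01 09:06:05.225
2. Find RESPONSE with id req-3589: 2024-06-01 09:06:05.672
3. Latency: 2024-06-01 09:06:05.672 - 2024-06-01 09:06:05.225 = 447ms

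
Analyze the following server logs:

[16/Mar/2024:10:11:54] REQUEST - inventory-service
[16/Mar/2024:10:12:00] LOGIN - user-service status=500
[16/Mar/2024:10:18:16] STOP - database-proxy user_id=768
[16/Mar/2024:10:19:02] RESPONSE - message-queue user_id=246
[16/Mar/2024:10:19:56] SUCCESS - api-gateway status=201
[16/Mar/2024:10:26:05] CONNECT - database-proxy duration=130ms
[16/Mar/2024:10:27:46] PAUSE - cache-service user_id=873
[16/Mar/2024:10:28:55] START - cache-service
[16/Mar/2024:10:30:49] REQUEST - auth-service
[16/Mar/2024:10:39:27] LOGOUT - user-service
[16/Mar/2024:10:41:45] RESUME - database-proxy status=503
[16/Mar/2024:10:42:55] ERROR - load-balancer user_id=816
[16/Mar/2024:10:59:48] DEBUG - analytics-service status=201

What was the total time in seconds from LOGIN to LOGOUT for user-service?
1647

To calculate state duration:

1. Find LOGIN event for user-service: 16/Mar/2024:10:12:00
2. Find LOGOUT event for user-service: 16/Mar/2024:10:39:27
3. Calculate duration: 16/Mar/2024:10:39:27 - 16/Mar/2024:10:12:00 = 1647 seconds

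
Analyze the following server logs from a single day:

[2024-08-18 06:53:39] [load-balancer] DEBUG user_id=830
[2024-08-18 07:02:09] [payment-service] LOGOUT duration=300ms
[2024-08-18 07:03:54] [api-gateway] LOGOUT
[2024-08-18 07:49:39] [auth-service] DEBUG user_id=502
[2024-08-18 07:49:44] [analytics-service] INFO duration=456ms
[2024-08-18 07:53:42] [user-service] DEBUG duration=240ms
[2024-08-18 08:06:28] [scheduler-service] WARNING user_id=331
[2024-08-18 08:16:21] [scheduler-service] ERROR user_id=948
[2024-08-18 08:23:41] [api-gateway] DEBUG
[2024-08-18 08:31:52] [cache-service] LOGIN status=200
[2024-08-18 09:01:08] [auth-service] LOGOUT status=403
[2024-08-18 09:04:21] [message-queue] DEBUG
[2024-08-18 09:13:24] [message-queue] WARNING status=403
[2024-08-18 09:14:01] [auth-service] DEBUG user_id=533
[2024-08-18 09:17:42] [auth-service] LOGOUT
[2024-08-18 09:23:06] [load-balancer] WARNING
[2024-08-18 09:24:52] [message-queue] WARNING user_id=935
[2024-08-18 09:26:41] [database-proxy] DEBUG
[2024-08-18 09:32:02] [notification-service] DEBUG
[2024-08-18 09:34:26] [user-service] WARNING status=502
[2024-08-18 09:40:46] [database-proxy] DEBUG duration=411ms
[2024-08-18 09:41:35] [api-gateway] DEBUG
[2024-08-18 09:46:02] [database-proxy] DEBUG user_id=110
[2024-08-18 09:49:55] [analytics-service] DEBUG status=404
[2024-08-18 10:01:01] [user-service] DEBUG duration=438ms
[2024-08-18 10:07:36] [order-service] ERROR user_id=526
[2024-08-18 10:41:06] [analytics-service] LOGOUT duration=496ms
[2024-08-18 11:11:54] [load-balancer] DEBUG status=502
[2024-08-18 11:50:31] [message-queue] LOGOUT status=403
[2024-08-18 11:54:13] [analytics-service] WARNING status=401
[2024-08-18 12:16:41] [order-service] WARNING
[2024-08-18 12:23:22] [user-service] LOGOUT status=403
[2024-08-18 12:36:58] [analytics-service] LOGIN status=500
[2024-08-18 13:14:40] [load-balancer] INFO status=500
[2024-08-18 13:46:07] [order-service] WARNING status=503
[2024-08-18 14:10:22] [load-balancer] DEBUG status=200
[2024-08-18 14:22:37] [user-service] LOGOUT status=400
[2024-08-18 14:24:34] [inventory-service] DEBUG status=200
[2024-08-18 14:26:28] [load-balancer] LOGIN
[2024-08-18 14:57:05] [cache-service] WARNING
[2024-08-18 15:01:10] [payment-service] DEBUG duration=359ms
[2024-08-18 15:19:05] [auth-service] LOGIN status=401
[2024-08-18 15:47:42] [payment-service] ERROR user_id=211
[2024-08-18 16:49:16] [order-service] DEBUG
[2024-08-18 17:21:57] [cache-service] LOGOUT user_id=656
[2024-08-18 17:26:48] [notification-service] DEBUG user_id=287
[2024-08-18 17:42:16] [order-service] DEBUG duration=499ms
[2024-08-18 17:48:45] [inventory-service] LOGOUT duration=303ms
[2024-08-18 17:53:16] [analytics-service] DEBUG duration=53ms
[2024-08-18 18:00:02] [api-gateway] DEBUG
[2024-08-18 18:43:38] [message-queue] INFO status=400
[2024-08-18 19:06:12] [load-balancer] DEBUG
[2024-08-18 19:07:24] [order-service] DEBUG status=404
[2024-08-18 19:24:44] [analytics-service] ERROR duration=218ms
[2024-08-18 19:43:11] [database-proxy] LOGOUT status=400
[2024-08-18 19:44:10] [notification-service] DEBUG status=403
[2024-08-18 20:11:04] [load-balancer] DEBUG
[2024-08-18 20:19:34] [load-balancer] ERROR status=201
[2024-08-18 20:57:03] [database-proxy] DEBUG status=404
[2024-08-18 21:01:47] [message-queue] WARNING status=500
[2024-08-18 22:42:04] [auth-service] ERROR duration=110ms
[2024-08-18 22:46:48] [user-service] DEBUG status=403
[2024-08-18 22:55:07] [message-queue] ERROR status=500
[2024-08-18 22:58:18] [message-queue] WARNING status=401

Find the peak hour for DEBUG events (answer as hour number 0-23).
9

To find the peak hour:

1. Group all DEBUG events by hour
2. Count events in each hour
3. Find hour with maximum count
4. Peak hour: 9 (with 8 events)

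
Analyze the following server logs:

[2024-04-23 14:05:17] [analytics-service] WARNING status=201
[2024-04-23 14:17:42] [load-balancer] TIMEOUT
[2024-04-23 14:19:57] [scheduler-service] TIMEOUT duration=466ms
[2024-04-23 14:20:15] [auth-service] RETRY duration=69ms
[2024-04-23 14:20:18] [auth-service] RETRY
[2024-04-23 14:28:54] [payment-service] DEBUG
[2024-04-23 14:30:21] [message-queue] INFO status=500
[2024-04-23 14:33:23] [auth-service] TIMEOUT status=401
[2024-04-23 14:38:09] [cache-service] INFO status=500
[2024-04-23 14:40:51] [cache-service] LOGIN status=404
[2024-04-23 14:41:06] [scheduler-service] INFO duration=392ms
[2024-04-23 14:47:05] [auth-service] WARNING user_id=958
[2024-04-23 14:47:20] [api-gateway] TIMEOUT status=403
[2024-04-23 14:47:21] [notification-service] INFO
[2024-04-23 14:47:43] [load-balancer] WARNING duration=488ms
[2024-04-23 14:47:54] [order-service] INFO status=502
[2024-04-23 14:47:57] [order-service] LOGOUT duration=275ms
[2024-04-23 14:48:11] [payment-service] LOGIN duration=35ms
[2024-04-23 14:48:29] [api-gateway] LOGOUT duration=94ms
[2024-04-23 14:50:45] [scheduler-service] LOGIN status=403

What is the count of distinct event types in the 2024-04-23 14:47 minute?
4

To count unique event types:

1. Filter events in the minute starting at 2024-04-23 14:47
2. Extract event types from matching entries
3. Count unique types: 4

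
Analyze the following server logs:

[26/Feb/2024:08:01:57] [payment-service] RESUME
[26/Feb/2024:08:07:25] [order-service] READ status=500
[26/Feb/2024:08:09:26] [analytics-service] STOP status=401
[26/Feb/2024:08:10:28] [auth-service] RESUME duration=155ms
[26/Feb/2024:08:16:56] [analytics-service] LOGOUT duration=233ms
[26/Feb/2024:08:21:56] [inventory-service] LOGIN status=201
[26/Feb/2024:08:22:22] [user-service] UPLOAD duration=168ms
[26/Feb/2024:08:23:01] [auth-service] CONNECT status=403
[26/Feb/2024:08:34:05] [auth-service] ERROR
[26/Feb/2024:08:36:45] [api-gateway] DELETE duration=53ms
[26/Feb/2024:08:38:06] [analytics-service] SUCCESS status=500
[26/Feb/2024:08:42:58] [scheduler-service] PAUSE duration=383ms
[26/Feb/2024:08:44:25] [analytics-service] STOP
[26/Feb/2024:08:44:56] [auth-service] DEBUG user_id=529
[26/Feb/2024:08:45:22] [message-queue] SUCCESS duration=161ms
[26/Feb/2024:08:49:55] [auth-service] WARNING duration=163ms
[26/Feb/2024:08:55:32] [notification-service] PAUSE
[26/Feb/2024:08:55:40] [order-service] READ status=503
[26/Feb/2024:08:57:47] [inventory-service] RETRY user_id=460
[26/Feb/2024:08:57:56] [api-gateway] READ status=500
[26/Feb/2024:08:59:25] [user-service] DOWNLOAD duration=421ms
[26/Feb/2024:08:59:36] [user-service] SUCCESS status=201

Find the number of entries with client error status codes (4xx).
2

To find matching entries:

1. Pattern to match: client error status codes (4xx)
2. Scan each log entry for the pattern
3. Count matches: 2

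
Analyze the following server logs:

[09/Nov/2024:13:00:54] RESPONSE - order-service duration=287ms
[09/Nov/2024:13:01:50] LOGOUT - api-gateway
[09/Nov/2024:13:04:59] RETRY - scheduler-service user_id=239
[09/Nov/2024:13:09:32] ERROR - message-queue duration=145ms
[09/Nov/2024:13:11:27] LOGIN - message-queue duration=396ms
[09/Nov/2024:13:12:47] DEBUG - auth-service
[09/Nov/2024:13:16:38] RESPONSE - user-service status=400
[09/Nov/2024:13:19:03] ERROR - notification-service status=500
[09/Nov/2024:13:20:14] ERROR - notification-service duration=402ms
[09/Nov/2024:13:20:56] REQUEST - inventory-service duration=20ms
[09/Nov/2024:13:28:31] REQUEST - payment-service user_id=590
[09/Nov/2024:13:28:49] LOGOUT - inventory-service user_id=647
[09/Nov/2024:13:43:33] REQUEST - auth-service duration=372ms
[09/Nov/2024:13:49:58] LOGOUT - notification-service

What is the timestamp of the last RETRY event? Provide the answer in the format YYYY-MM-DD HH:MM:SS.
2024-11-09 13:04:59

To find the last event:

1. Filter for all RETRY events
2. Sort by timestamp
3. Select the last one
4. Timestamp: 2024-11-09 13:04:59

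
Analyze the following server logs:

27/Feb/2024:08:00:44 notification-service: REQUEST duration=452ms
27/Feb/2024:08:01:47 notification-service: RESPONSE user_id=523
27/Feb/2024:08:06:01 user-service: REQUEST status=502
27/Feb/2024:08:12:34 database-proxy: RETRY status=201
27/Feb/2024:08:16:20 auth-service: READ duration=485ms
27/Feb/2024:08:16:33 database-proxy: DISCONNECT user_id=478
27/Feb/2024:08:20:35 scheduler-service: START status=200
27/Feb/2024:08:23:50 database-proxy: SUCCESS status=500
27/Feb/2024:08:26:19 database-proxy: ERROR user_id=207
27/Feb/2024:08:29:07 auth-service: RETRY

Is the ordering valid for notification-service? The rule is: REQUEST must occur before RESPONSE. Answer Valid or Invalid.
Valid

To validate ordering:

1. Required order: REQUEST → RESPONSE
2. Rule: REQUEST must occur before RESPONSE
3. Check actual order of events for notification-service
4. Result: Valid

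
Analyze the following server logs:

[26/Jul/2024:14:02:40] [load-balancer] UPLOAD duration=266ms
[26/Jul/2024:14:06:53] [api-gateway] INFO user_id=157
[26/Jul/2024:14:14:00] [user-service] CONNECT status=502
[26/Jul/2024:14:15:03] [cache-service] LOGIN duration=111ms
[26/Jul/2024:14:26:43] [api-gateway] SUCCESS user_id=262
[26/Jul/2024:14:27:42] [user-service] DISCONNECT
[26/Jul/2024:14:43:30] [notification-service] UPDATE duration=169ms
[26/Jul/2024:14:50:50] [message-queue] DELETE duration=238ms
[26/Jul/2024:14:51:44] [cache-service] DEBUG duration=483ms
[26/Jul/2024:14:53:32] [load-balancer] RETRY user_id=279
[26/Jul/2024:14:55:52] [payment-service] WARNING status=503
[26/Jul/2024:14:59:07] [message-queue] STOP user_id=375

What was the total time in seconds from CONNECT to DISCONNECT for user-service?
822

To calculate state duration:

1. Find CONNECT event for user-service: 26/Jul/2024:14:14:00
2. Find DISCONNECT event for user-service: 26/Jul/2024:14:27:42
3. Calculate duration: 26/Jul/2024:14:27:42 - 26/Jul/2024:14:14:00 = 822 seconds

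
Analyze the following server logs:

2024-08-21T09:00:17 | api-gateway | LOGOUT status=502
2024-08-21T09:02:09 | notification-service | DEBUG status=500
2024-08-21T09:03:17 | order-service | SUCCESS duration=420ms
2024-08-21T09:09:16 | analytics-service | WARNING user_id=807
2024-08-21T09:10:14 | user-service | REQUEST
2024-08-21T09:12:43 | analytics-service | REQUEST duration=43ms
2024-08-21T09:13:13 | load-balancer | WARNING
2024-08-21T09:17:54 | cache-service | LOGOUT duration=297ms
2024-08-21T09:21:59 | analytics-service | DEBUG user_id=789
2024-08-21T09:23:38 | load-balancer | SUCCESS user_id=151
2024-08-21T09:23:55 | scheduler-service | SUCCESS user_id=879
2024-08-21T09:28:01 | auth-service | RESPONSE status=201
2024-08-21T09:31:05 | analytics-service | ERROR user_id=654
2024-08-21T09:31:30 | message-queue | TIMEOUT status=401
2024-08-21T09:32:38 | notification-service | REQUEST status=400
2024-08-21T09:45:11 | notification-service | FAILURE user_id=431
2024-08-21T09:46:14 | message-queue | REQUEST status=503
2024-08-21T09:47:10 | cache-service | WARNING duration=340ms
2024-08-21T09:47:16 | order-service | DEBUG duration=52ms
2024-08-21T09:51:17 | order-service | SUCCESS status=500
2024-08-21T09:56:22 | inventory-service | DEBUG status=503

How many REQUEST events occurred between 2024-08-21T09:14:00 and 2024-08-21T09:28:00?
0

To count events in the time window:

1. Window boundaries: 2024-08-21T09:14:00 to 2024-08-21T09:28:00
2. Filter for REQUEST events within this window
3. Count matching events: 0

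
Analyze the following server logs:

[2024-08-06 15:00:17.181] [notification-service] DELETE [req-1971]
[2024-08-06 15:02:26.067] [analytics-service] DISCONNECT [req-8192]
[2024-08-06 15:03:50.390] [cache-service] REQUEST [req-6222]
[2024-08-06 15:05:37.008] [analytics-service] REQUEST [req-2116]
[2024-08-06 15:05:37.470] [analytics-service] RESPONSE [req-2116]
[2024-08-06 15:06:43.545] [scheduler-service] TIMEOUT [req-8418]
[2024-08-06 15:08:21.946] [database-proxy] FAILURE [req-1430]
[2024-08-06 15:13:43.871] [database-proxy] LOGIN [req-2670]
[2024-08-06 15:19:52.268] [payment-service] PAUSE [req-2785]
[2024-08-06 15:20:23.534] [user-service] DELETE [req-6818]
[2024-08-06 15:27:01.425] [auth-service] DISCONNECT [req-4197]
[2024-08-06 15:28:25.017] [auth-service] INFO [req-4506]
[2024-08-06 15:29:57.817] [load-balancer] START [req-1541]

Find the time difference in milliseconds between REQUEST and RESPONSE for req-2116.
462

To calculate latency:

1. Find REQUEST with id req-2116: 2024-08-06 15:05:37.008
2. Find RESPONSE with id req-2116: 2024-08-06 15:05:37.470
3. Latency: 2024-08-06 15:05:37.470 - 2024-08-06 15:05:37.008 = 462ms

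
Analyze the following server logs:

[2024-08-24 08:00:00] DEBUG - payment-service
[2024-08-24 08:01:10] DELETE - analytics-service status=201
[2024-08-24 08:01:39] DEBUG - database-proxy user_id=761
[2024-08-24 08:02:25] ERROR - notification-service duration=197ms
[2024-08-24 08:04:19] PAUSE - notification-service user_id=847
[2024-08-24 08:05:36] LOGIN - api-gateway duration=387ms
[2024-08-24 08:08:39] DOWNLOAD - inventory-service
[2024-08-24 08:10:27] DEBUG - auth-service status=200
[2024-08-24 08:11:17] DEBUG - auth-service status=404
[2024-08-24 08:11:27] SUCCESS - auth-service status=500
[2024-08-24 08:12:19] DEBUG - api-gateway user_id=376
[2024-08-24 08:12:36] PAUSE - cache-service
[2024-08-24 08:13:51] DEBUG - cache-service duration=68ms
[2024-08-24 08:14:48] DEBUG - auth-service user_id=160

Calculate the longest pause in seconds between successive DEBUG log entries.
528

To find the longest gap:

1. Extract all DEBUG events in chronological order
2. Calculate time differences between consecutive events
3. Find the maximum difference
4. Longest gap: 528 seconds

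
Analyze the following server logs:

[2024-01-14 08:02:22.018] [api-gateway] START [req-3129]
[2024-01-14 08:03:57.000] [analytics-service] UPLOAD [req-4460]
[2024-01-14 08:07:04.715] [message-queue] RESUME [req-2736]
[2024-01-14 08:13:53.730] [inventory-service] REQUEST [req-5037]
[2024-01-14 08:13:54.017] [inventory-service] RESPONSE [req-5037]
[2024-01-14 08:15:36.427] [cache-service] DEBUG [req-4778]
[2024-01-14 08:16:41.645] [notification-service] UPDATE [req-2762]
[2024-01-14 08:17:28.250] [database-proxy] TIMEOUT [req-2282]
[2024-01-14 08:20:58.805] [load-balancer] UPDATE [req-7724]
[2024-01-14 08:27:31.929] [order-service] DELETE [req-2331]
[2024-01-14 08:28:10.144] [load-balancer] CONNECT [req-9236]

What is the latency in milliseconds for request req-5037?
287

To calculate latency:

1. Find REQUEST with id req-5037: 2024-01-14 08:13:53.730
2. Find RESPONSE with id req-5037: 2024-01-14 08:13:54.017
3. Latency: 2024-01-14 08:13:54.017 - 2024-01-14 08:13:53.730 = 287ms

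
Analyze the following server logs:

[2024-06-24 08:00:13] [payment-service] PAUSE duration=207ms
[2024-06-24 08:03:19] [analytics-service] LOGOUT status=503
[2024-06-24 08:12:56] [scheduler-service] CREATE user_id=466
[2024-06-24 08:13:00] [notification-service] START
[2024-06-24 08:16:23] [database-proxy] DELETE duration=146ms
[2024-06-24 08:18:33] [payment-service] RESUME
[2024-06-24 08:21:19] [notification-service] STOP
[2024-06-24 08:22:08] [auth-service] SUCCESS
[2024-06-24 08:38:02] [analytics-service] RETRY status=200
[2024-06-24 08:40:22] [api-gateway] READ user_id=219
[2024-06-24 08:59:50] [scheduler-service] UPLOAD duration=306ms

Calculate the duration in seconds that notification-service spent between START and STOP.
499

To calculate state duration:

1. Find START event for notification-service: 2024-06-24 08:13:00
2. Find STOP event for notification-service: 2024-06-24 08:21:19
3. Calculate duration: 2024-06-24 08:21:19 - 2024-06-24 08:13:00 = 499 seconds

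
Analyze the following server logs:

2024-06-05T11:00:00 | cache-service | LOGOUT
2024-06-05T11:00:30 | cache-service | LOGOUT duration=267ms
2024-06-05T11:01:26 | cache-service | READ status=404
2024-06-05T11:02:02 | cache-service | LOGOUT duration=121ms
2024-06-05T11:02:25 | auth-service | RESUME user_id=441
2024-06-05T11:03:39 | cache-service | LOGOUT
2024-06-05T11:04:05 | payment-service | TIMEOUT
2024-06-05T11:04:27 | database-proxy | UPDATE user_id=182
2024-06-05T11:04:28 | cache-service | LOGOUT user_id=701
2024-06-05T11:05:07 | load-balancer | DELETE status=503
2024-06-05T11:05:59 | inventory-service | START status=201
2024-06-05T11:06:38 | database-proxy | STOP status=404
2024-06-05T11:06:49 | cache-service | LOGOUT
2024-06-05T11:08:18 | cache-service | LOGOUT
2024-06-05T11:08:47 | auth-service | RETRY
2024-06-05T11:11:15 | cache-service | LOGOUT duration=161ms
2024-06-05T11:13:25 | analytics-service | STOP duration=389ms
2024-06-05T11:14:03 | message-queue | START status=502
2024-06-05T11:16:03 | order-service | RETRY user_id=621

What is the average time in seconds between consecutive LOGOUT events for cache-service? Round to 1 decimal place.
96.4

To calculate average interval:

1. Find all LOGOUT events for cache-service in order
2. Calculate time gaps between consecutive events
3. Compute mean of gaps: 675 / 7 = 96.4 seconds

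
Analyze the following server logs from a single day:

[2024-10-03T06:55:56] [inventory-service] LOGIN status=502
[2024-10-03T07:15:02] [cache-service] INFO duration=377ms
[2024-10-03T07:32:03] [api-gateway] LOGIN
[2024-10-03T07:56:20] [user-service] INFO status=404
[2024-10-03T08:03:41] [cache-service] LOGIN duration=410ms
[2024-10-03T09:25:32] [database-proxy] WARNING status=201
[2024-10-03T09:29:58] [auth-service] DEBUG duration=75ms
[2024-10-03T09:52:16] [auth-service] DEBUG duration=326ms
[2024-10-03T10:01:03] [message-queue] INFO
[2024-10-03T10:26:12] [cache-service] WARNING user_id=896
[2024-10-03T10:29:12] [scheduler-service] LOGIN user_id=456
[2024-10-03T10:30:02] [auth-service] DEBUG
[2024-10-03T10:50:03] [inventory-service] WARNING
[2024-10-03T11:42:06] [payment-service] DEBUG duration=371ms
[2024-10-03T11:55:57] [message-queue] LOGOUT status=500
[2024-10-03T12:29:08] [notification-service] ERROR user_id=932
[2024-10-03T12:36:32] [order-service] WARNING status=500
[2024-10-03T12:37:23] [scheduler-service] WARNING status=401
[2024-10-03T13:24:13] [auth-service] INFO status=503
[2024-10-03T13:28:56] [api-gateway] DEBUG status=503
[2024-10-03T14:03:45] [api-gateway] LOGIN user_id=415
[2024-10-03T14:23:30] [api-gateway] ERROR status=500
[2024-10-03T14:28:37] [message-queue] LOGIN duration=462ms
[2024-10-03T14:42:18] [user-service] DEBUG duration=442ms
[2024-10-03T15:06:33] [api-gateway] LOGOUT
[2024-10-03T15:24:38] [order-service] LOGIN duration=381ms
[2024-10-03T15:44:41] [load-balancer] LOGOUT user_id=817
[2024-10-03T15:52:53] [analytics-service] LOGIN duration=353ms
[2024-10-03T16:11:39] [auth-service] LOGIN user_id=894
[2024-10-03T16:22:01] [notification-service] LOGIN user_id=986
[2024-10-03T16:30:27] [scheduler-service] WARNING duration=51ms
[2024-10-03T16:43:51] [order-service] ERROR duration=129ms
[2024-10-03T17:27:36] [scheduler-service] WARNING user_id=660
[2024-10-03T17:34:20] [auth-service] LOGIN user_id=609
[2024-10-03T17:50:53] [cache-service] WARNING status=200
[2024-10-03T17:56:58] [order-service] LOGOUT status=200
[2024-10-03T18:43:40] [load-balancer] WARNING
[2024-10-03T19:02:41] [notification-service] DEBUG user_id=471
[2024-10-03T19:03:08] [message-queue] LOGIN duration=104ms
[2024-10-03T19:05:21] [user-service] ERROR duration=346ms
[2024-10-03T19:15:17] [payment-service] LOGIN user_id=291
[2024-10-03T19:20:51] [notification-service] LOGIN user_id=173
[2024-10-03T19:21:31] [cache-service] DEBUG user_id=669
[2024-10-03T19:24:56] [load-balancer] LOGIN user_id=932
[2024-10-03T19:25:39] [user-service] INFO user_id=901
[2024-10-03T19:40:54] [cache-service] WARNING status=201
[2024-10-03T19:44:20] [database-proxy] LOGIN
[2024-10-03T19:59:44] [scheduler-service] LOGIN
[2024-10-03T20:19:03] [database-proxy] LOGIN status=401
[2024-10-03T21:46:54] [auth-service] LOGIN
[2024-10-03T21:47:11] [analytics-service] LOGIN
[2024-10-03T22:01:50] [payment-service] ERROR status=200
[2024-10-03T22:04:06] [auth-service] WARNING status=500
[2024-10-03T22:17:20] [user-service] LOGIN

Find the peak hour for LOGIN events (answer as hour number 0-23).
19

To find the peak hour:

1. Group all LOGIN events by hour
2. Count events in each hour
3. Find hour with maximum count
4. Peak hour: 19 (with 6 events)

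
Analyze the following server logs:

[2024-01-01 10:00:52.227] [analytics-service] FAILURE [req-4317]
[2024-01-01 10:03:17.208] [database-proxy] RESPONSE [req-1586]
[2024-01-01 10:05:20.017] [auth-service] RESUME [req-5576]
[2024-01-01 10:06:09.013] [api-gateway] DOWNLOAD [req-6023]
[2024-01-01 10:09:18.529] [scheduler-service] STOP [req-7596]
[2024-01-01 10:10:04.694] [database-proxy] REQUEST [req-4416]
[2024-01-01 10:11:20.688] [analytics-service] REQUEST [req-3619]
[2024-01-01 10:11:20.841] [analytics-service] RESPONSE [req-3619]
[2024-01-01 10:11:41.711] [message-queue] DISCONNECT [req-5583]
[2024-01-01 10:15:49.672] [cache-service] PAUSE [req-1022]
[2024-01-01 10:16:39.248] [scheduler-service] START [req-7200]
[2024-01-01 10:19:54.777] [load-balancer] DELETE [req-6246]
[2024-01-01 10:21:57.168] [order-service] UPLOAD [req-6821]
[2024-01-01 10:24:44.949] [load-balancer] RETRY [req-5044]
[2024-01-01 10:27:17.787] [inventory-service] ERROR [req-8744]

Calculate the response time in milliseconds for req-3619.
153

To calculate latency:

1. Find REQUEST with id req-3619: 2024-01-01 10:11:20.688
2. Find RESPONSE with id req-3619: 2024-01-01 10:11:20.841
3. Latency: 2024-01-01 10:11:20.841 - 2024-01-01 10:11:20.688 = 153ms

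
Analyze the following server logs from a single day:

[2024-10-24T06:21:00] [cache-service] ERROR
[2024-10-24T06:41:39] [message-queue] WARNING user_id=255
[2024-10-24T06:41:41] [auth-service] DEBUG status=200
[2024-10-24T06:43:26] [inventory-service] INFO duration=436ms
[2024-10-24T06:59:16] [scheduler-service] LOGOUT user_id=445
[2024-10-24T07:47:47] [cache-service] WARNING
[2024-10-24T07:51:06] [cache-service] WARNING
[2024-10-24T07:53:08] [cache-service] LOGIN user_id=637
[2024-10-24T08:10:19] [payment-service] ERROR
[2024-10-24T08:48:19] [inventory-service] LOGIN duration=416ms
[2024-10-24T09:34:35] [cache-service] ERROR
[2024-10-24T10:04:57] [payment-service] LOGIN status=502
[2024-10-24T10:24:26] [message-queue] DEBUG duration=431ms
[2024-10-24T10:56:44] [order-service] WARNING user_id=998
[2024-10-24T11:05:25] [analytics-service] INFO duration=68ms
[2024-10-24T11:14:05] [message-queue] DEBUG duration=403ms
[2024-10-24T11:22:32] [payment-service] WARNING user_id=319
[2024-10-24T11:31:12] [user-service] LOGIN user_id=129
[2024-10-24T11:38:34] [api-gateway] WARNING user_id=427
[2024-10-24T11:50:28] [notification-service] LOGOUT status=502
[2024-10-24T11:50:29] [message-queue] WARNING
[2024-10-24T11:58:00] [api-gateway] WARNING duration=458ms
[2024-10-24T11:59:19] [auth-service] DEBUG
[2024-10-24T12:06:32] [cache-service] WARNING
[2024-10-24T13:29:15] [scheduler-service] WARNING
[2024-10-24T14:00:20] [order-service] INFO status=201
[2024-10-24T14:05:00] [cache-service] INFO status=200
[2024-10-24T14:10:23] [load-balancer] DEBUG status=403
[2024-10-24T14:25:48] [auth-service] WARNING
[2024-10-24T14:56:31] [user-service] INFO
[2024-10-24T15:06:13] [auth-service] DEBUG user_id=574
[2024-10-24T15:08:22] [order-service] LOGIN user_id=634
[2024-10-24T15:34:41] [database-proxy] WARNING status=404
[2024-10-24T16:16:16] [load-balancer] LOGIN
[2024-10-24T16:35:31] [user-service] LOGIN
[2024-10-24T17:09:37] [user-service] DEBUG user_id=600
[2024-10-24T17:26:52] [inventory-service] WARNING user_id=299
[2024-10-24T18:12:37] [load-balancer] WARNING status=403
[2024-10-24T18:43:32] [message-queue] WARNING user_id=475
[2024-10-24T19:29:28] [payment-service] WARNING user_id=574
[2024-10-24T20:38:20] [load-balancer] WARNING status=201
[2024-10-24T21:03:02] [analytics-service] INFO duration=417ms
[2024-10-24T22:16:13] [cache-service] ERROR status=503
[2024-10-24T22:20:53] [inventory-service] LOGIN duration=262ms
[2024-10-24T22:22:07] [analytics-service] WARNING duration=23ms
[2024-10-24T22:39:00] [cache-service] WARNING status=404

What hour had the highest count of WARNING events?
11

To find the peak hour:

1. Group all WARNING events by hour
2. Count events in each hour
3. Find hour with maximum count
4. Peak hour: 11 (with 4 events)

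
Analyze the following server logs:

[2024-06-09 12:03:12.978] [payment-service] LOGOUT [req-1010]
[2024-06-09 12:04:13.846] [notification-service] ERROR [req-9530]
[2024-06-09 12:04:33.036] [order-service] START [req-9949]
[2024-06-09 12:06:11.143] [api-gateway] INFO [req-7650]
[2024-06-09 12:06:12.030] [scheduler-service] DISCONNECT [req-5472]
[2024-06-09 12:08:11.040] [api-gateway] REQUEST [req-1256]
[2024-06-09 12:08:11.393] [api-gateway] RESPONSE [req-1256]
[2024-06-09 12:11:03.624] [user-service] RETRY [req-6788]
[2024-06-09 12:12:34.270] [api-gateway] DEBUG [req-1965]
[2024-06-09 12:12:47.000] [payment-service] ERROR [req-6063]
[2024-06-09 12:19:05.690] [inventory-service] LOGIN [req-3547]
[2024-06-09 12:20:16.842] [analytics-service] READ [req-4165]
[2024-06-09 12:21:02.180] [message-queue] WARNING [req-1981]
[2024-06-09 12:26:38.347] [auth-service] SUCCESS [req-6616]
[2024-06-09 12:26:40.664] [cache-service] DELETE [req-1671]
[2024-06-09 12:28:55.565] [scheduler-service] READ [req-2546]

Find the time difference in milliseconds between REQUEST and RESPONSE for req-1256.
353

To calculate latency:

1. Find REQUEST with id req-1256: 2024-06-09 12:08:11.040
2. Find RESPONSE with id req-1256: 2024-06-09 12:08:11.393
3. Latency: 2024-06-09 12:08:11.393 - 2024-06-09 12:08:11.040 = 353ms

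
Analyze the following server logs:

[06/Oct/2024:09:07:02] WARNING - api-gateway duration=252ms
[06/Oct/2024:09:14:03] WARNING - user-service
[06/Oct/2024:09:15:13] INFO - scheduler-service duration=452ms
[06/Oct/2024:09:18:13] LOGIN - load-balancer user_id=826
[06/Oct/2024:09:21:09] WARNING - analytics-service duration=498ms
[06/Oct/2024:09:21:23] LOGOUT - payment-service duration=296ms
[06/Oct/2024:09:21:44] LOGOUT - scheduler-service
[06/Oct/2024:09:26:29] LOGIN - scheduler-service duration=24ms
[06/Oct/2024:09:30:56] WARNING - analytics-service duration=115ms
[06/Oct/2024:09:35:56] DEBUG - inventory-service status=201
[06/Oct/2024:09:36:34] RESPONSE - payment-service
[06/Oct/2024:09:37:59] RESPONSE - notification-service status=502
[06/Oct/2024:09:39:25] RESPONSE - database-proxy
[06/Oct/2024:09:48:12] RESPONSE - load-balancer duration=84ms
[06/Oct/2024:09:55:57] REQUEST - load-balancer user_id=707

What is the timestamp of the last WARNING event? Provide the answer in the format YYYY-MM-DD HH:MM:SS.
2024-10-06 09:30:56

To find the last event:

1. Filter for all WARNING events
2. Sort by timestamp
3. Select the last one
4. Timestamp: 2024-10-06 09:30:56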